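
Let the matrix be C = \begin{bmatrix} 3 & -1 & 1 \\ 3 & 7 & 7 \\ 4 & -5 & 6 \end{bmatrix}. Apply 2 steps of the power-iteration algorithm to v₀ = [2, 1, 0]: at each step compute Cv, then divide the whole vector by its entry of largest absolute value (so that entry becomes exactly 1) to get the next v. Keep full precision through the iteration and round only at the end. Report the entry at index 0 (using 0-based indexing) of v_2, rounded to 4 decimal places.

0.0394

Cv0 = (5.00000, 13.00000, 3.00000); divide by 13.00000 → v1 = (0.38462, 1.00000, 0.23077)
Cv1 = (0.38462, 9.76923, -2.07692); divide by 9.76923 → v2 = (0.03937, 1.00000, -0.21260)
Requested entry of v2: 5/127 = 0.0394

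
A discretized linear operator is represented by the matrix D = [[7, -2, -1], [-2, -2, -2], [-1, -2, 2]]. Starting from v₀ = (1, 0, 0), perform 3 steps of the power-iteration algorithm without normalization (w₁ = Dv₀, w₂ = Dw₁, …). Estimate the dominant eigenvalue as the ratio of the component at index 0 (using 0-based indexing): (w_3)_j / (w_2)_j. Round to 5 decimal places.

w1 = Dv₀ = (7, -2, -1)
w2 = Dw1 = (54, -8, -5)
w3 = Dw2 = (399, -82, -48)
Ratio at component: 399 / 54 = 7.38889

λ ≈ 7.38889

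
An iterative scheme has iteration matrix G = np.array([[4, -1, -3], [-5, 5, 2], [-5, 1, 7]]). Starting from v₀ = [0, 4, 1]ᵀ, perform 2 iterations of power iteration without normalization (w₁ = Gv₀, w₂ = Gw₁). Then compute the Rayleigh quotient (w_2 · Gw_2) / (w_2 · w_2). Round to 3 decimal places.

10.088

w1 = Gv₀ = (-7, 22, 11)
w2 = Gw1 = (-83, 167, 134)
Gw2 = (-901, 1518, 1520)
w2·Gw2 = (-83)·(-901) + 167·1518 + 134·1520 = 531969; w2·w2 = (-83)·(-83) + 167·167 + 134·134 = 52734
λ ≈ 531969/52734 = 10.088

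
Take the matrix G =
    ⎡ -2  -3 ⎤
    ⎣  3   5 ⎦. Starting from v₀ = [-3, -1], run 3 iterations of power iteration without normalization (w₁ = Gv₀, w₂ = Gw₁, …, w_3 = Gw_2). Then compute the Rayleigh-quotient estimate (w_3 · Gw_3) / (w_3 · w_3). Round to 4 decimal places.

w1 = Gv₀ = ((-2)·(-3) + (-3)·(-1); 3·(-3) + 5·(-1)) = (9, -14)
w2 = Gw1 = ((-2)·9 + (-3)·(-14); 3·9 + 5·(-14)) = (24, -43)
w3 = Gw2 = (81, -143)
Gw3 = (267, -472)
w3·Gw3 = 81·267 + (-143)·(-472) = 89123; w3·w3 = 81·81 + (-143)·(-143) = 27010
λ ≈ 89123/27010 = 3.2996

3.2996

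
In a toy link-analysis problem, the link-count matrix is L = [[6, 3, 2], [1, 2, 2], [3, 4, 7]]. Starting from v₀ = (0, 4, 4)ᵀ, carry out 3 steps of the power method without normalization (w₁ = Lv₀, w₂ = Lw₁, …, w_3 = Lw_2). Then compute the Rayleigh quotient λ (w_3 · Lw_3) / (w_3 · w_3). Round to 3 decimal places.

λ ≈ 10.326

w1 = Lv₀ = (6·0 + 3·4 + 2·4; 1·0 + 2·4 + 2·4; 3·0 + 4·4 + 7·4) = (20, 16, 44)
w2 = Lw1 = (6·20 + 3·16 + 2·44; 1·20 + 2·16 + 2·44; 3·20 + 4·16 + 7·44) = (256, 140, 432)
w3 = Lw2 = (2820, 1400, 4352)
Lw3 = (29824, 14324, 44524)
w3·Lw3 = 2820·29824 + 1400·14324 + 4352·44524 = 297925728; w3·w3 = 2820·2820 + 1400·1400 + 4352·4352 = 28852304
λ ≈ 297925728/28852304 = 10.326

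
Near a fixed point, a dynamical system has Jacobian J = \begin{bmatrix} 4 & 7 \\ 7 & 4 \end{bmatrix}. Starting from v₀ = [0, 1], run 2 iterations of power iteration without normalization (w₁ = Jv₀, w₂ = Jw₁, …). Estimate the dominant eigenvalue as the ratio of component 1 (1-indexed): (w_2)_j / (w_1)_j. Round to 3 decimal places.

8.000

w1 = Jv₀ = (7, 4)
w2 = Jw1 = (56, 65)
Ratio at component: 56 / 7 = 8.000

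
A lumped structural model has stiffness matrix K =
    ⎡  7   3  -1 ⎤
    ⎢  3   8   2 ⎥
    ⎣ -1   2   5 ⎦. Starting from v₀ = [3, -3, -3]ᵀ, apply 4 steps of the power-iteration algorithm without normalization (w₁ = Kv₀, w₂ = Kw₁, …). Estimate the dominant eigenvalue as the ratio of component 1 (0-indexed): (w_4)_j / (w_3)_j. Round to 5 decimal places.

w1 = Kv₀ = (7·3 + 3·(-3) + (-1)·(-3); 3·3 + 8·(-3) + 2·(-3); (-1)·3 + 2·(-3) + 5·(-3)) = (15, -21, -24)
w2 = Kw1 = (7·15 + 3·(-21) + (-1)·(-24); 3·15 + 8·(-21) + 2·(-24); (-1)·15 + 2·(-21) + 5·(-24)) = (66, -171, -177)
w3 = Kw2 = (126, -1524, -1293)
w4 = Kw3 = (-2397, -14400, -9639)
Ratio at component: -14400 / -1524 = 9.44882

9.44882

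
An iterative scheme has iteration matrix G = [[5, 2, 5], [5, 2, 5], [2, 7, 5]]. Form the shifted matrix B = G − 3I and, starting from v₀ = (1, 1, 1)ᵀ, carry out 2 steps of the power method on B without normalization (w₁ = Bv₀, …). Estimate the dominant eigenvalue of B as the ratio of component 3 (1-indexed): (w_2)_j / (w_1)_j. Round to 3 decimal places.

9.364

B = G − 3I has rows (2, 2, 5); (5, -1, 5); (2, 7, 2)
w1 = Bv₀ = (2·1 + 2·1 + 5·1; 5·1 + (-1)·1 + 5·1; 2·1 + 7·1 + 2·1) = (9, 9, 11)
w2 = Bw1 = (2·9 + 2·9 + 5·11; 5·9 + (-1)·9 + 5·11; 2·9 + 7·9 + 2·11) = (91, 91, 103)
Ratio: 103/11 = 9.364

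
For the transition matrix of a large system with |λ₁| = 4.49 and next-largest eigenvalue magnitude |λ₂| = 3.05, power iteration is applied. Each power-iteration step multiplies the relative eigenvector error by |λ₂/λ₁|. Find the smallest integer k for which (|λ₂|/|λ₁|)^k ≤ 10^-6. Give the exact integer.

|λ₂/λ₁| = 3.05/4.49 = 0.67929
Need k ≥ ln(10^-6) / ln(0.67929) = -13.8155 / -0.3867 ≈ 35.726
Smallest integer k satisfying the bound: 36

36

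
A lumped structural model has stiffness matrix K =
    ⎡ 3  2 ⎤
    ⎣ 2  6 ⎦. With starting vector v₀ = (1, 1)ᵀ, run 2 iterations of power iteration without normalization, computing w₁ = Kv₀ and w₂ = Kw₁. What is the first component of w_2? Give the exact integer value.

31

w1 = Kv₀ = (3·1 + 2·1; 2·1 + 6·1) = (5, 8)
w2 = Kw1 = (3·5 + 2·8; 2·5 + 6·8) = (31, 58)
The requested component of w2 is 31.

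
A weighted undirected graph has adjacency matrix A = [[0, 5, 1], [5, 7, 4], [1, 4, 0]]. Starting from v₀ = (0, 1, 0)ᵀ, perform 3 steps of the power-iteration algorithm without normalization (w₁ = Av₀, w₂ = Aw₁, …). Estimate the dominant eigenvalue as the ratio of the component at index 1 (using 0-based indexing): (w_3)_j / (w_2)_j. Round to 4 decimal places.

λ ≈ 10.6333

w1 = Av₀ = (0·0 + 5·1 + 1·0; 5·0 + 7·1 + 4·0; 1·0 + 4·1 + 0·0) = (5, 7, 4)
w2 = Aw1 = (0·5 + 5·7 + 1·4; 5·5 + 7·7 + 4·4; 1·5 + 4·7 + 0·4) = (39, 90, 33)
w3 = Aw2 = (483, 957, 399)
Ratio at component: 957 / 90 = 10.6333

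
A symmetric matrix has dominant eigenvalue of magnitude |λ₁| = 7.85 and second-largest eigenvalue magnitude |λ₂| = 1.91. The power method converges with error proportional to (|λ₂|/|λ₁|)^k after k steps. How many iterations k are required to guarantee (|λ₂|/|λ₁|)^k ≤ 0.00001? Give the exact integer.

9

|λ₂/λ₁| = 1.91/7.85 = 0.24331
Need k ≥ ln(0.00001) / ln(0.24331) = -11.5129 / -1.4134 ≈ 8.145
Smallest integer k satisfying the bound: 9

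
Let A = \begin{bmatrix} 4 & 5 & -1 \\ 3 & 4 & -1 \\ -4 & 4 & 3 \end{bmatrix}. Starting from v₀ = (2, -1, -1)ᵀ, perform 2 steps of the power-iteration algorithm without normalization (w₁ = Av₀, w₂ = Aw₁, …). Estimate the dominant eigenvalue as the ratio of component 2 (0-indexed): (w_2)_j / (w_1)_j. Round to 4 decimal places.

3.2667

w1 = Av₀ = (4·2 + 5·(-1) + (-1)·(-1); 3·2 + 4·(-1) + (-1)·(-1); (-4)·2 + 4·(-1) + 3·(-1)) = (4, 3, -15)
w2 = Aw1 = (4·4 + 5·3 + (-1)·(-15); 3·4 + 4·3 + (-1)·(-15); (-4)·4 + 4·3 + 3·(-15)) = (46, 39, -49)
Ratio at component: -49 / -15 = 3.2667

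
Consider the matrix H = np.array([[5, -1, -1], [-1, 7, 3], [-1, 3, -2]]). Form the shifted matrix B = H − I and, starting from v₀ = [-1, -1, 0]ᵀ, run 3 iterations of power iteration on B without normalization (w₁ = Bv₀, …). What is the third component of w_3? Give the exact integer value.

B = H − I has rows (4, -1, -1); (-1, 6, 3); (-1, 3, -3)
w1 = Bv₀ = (-3, -5, -2)
w2 = Bw1 = (-5, -33, -6)
w3 = Bw2 = (19, -211, -76)
Requested component of w3: -76

-76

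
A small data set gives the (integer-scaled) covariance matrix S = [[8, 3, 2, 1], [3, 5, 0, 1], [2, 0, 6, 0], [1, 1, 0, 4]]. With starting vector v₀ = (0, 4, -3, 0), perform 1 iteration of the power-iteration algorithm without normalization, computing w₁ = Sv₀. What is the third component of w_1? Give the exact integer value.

w1 = Sv₀ = (8·0 + 3·4 + 2·(-3) + 1·0; 3·0 + 5·4 + 0·(-3) + 1·0; 2·0 + 0·4 + 6·(-3) + 0·0; 1·0 + 1·4 + 0·(-3) + 4·0) = (6, 20, -18, 4)
The requested component of w1 is -18.

-18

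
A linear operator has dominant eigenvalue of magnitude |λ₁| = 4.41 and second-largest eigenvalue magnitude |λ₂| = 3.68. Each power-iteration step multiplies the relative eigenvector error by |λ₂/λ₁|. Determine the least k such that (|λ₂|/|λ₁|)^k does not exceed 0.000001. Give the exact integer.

77

|λ₂/λ₁| = 3.68/4.41 = 0.83447
Need k ≥ ln(0.000001) / ln(0.83447) = -13.8155 / -0.1810 ≈ 76.345
Smallest integer k satisfying the bound: 77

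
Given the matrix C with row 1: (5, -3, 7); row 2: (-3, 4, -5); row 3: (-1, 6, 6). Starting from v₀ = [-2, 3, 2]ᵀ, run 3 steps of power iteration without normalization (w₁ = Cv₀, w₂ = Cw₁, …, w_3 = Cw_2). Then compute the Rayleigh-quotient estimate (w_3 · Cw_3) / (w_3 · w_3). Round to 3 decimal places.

w1 = Cv₀ = (-5, 8, 32)
w2 = Cw1 = (175, -113, 245)
w3 = Cw2 = (2929, -2202, 617)
Cw3 = (25570, -20680, -12439)
w3·Cw3 = 2929·25570 + (-2202)·(-20680) + 617·(-12439) = 112757027; w3·w3 = 2929·2929 + (-2202)·(-2202) + 617·617 = 13808534
λ ≈ 112757027/13808534 = 8.166

8.166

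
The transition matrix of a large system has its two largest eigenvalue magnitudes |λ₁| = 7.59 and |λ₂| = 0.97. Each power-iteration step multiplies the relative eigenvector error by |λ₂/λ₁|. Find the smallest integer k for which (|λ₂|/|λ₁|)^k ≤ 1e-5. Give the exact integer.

|λ₂/λ₁| = 0.97/7.59 = 0.12780
Need k ≥ ln(1e-5) / ln(0.12780) = -11.5129 / -2.0573 ≈ 5.596
Smallest integer k satisfying the bound: 6

6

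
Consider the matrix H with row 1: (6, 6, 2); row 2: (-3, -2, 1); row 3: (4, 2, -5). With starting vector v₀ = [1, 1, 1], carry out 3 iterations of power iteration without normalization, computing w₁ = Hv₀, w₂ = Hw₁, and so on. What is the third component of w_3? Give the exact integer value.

w1 = Hv₀ = (6·1 + 6·1 + 2·1; (-3)·1 + (-2)·1 + 1·1; 4·1 + 2·1 + (-5)·1) = (14, -4, 1)
w2 = Hw1 = (6·14 + 6·(-4) + 2·1; (-3)·14 + (-2)·(-4) + 1·1; 4·14 + 2·(-4) + (-5)·1) = (62, -33, 43)
w3 = Hw2 = (260, -77, -33)
The requested component of w3 is -33.

-33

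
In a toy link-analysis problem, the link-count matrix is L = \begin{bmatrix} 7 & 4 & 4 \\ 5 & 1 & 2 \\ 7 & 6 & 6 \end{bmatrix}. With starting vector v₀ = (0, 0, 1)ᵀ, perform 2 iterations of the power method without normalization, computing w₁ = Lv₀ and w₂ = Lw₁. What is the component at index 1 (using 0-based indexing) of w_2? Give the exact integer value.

34

w1 = Lv₀ = (4, 2, 6)
w2 = Lw1 = (60, 34, 76)
The requested component of w2 is 34.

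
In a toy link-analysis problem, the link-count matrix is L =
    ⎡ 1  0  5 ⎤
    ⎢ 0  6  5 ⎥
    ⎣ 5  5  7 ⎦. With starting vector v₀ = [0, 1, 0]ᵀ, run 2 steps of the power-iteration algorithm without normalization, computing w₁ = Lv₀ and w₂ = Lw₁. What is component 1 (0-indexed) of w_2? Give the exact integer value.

w1 = Lv₀ = (1·0 + 0·1 + 5·0; 0·0 + 6·1 + 5·0; 5·0 + 5·1 + 7·0) = (0, 6, 5)
w2 = Lw1 = (1·0 + 0·6 + 5·5; 0·0 + 6·6 + 5·5; 5·0 + 5·6 + 7·5) = (25, 61, 65)
The requested component of w2 is 61.

61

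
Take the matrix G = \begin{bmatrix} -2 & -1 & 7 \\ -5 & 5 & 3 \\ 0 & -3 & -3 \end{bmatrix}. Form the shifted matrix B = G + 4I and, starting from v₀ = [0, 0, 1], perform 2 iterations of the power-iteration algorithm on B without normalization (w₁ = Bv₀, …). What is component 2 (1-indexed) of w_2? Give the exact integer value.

B = G + 4I has rows (2, -1, 7); (-5, 9, 3); (0, -3, 1)
w1 = Bv₀ = (2·0 + (-1)·0 + 7·1; (-5)·0 + 9·0 + 3·1; 0·0 + (-3)·0 + 1·1) = (7, 3, 1)
w2 = Bw1 = (2·7 + (-1)·3 + 7·1; (-5)·7 + 9·3 + 3·1; 0·7 + (-3)·3 + 1·1) = (18, -5, -8)
Requested component of w2: -5

-5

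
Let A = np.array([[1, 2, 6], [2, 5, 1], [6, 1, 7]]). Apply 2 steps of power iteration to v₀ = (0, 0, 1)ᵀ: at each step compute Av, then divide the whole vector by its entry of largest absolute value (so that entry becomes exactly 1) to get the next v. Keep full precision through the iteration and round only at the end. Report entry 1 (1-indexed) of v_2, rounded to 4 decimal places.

0.5814

Av0 = (6.00000, 1.00000, 7.00000); divide by 7.00000 → v1 = (0.85714, 0.14286, 1.00000)
Av1 = (7.14286, 3.42857, 12.28571); divide by 12.28571 → v2 = (0.58140, 0.27907, 1.00000)
Requested entry of v2: 50/86 = 0.5814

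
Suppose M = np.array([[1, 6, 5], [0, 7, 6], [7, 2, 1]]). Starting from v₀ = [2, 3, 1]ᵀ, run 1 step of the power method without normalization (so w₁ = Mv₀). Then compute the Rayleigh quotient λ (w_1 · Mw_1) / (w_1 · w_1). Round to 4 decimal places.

w1 = Mv₀ = (1·2 + 6·3 + 5·1; 0·2 + 7·3 + 6·1; 7·2 + 2·3 + 1·1) = (25, 27, 21)
Mw1 = (292, 315, 250)
w1·Mw1 = 25·292 + 27·315 + 21·250 = 21055; w1·w1 = 25·25 + 27·27 + 21·21 = 1795
λ ≈ 21055/1795 = 11.7298

11.7298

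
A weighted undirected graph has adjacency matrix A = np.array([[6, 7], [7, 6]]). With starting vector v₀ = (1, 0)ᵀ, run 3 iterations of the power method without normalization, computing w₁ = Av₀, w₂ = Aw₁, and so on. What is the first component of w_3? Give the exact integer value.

1098

w1 = Av₀ = (6·1 + 7·0; 7·1 + 6·0) = (6, 7)
w2 = Aw1 = (6·6 + 7·7; 7·6 + 6·7) = (85, 84)
w3 = Aw2 = (1098, 1099)
The requested component of w3 is 1098.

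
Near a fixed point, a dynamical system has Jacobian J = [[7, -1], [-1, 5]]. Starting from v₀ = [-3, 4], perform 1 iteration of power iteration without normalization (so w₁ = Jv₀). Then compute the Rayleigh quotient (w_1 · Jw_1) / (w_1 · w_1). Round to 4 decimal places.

w1 = Jv₀ = (7·(-3) + (-1)·4; (-1)·(-3) + 5·4) = (-25, 23)
Jw1 = (-198, 140)
w1·Jw1 = (-25)·(-198) + 23·140 = 8170; w1·w1 = (-25)·(-25) + 23·23 = 1154
λ ≈ 8170/1154 = 7.0797

λ ≈ 7.0797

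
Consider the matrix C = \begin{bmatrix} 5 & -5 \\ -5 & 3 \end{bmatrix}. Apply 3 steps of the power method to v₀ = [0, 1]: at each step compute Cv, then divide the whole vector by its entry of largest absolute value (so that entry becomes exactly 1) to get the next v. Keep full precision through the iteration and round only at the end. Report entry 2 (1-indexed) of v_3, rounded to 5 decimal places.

Cv0 = (-5.000000, 3.000000); divide by -5.000000 → v1 = (1.000000, -0.600000)
Cv1 = (8.000000, -6.800000); divide by 8.000000 → v2 = (1.000000, -0.850000)
Cv2 = (9.250000, -7.550000); divide by 9.250000 → v3 = (1.000000, -0.816216)
Requested entry of v3: 302/-370 = -0.81622

-0.81622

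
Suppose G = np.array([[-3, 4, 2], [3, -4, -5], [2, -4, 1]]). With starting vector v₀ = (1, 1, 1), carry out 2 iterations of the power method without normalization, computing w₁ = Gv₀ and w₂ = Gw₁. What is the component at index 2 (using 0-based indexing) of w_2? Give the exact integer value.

29

w1 = Gv₀ = ((-3)·1 + 4·1 + 2·1; 3·1 + (-4)·1 + (-5)·1; 2·1 + (-4)·1 + 1·1) = (3, -6, -1)
w2 = Gw1 = ((-3)·3 + 4·(-6) + 2·(-1); 3·3 + (-4)·(-6) + (-5)·(-1); 2·3 + (-4)·(-6) + 1·(-1)) = (-35, 38, 29)
The requested component of w2 is 29.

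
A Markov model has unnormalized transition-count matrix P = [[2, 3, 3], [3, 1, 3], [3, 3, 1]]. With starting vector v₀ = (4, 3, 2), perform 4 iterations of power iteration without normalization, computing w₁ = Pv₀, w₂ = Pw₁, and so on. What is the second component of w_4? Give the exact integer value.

8550

w1 = Pv₀ = (2·4 + 3·3 + 3·2; 3·4 + 1·3 + 3·2; 3·4 + 3·3 + 1·2) = (23, 21, 23)
w2 = Pw1 = (2·23 + 3·21 + 3·23; 3·23 + 1·21 + 3·23; 3·23 + 3·21 + 1·23) = (178, 159, 155)
w3 = Pw2 = (1298, 1158, 1166)
w4 = Pw3 = (9568, 8550, 8534)
The requested component of w4 is 8550.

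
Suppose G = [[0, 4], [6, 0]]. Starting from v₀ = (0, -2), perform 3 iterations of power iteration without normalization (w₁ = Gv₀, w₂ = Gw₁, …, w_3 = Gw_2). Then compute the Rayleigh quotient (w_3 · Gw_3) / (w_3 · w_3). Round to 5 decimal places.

0.00000

w1 = Gv₀ = (0·0 + 4·(-2); 6·0 + 0·(-2)) = (-8, 0)
w2 = Gw1 = (0·(-8) + 4·0; 6·(-8) + 0·0) = (0, -48)
w3 = Gw2 = (-192, 0)
Gw3 = (0, -1152)
w3·Gw3 = (-192)·0 + 0·(-1152) = 0; w3·w3 = (-192)·(-192) + 0·0 = 36864
λ ≈ 0/36864 = 0.00000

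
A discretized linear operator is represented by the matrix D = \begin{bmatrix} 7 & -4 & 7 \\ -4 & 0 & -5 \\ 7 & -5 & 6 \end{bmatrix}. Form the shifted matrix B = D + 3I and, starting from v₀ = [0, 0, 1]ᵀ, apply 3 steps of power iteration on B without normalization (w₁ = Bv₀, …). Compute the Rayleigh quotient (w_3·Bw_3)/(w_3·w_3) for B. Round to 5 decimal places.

μ ≈ 19.02937

B = D + 3I has rows (10, -4, 7); (-4, 3, -5); (7, -5, 9)
w1 = Bv₀ = (10·0 + (-4)·0 + 7·1; (-4)·0 + 3·0 + (-5)·1; 7·0 + (-5)·0 + 9·1) = (7, -5, 9)
w2 = Bw1 = (10·7 + (-4)·(-5) + 7·9; (-4)·7 + 3·(-5) + (-5)·9; 7·7 + (-5)·(-5) + 9·9) = (153, -88, 155)
w3 = Bw2 = (2967, -1651, 2906)
Bw3 = (56616, -31351, 55178)
w3·Bw3 = 380087441; w3·w3 = 19973726; μ ≈ 380087441/19973726 = 19.02937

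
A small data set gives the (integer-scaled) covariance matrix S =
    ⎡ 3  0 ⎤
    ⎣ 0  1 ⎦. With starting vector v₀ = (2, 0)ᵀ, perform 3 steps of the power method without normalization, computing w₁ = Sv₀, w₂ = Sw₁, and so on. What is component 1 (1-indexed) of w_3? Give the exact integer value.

w1 = Sv₀ = (3·2 + 0·0; 0·2 + 1·0) = (6, 0)
w2 = Sw1 = (3·6 + 0·0; 0·6 + 1·0) = (18, 0)
w3 = Sw2 = (54, 0)
The requested component of w3 is 54.

54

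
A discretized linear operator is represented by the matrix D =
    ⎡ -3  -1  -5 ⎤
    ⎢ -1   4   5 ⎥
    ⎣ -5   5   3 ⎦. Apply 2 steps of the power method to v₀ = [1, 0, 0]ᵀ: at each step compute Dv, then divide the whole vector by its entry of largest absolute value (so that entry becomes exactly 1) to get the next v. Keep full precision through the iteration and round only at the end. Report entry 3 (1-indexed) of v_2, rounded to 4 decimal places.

Dv0 = (-3.00000, -1.00000, -5.00000); divide by -5.00000 → v1 = (0.60000, 0.20000, 1.00000)
Dv1 = (-7.00000, 5.20000, 1.00000); divide by -7.00000 → v2 = (1.00000, -0.74286, -0.14286)
Requested entry of v2: -5/35 = -0.1429

-0.1429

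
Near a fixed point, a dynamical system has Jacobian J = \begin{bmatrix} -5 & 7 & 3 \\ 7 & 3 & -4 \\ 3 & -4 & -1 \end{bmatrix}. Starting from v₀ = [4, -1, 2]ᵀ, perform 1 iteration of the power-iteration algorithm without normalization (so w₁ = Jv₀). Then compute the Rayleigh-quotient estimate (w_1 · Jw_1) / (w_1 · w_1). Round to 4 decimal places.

w1 = Jv₀ = (-21, 17, 14)
Jw1 = (266, -152, -145)
w1·Jw1 = (-21)·266 + 17·(-152) + 14·(-145) = -10200; w1·w1 = (-21)·(-21) + 17·17 + 14·14 = 926
λ ≈ -10200/926 = -11.0151

λ ≈ -11.0151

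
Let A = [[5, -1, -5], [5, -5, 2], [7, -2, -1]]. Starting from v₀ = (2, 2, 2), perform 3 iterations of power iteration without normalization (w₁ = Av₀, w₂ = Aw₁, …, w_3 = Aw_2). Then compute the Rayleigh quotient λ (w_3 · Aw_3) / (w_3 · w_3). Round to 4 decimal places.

w1 = Av₀ = (5·2 + (-1)·2 + (-5)·2; 5·2 + (-5)·2 + 2·2; 7·2 + (-2)·2 + (-1)·2) = (-2, 4, 8)
w2 = Aw1 = (5·(-2) + (-1)·4 + (-5)·8; 5·(-2) + (-5)·4 + 2·8; 7·(-2) + (-2)·4 + (-1)·8) = (-54, -14, -30)
w3 = Aw2 = (-106, -260, -320)
Aw3 = (1330, 130, 98)
w3·Aw3 = (-106)·1330 + (-260)·130 + (-320)·98 = -206140; w3·w3 = (-106)·(-106) + (-260)·(-260) + (-320)·(-320) = 181236
λ ≈ -206140/181236 = -1.1374

λ ≈ -1.1374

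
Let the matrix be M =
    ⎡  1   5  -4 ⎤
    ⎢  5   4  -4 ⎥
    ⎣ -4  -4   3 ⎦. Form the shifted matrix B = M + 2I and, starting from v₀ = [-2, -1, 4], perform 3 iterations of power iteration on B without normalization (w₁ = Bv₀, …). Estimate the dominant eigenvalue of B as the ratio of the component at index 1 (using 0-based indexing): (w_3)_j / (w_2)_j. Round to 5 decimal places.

B = M + 2I has rows (3, 5, -4); (5, 6, -4); (-4, -4, 5)
w1 = Bv₀ = (3·(-2) + 5·(-1) + (-4)·4; 5·(-2) + 6·(-1) + (-4)·4; (-4)·(-2) + (-4)·(-1) + 5·4) = (-27, -32, 32)
w2 = Bw1 = (3·(-27) + 5·(-32) + (-4)·32; 5·(-27) + 6·(-32) + (-4)·32; (-4)·(-27) + (-4)·(-32) + 5·32) = (-369, -455, 396)
w3 = Bw2 = (-4966, -6159, 5276)
Ratio: -6159/-455 = 13.53626

μ ≈ 13.53626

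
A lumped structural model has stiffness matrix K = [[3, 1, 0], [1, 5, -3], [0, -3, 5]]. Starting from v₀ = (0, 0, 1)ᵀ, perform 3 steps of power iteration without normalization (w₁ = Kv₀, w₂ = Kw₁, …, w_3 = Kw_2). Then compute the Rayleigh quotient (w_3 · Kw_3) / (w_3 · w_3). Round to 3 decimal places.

w1 = Kv₀ = (0, -3, 5)
w2 = Kw1 = (-3, -30, 34)
w3 = Kw2 = (-39, -255, 260)
Kw3 = (-372, -2094, 2065)
w3·Kw3 = (-39)·(-372) + (-255)·(-2094) + 260·2065 = 1085378; w3·w3 = (-39)·(-39) + (-255)·(-255) + 260·260 = 134146
λ ≈ 1085378/134146 = 8.091

8.091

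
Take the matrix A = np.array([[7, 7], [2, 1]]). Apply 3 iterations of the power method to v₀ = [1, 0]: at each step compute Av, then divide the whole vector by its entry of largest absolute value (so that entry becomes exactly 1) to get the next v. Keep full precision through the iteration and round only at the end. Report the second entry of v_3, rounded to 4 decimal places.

Av0 = (7.00000, 2.00000); divide by 7.00000 → v1 = (1.00000, 0.28571)
Av1 = (9.00000, 2.28571); divide by 9.00000 → v2 = (1.00000, 0.25397)
Av2 = (8.77778, 2.25397); divide by 8.77778 → v3 = (1.00000, 0.25678)
Requested entry of v3: 142/553 = 0.2568

0.2568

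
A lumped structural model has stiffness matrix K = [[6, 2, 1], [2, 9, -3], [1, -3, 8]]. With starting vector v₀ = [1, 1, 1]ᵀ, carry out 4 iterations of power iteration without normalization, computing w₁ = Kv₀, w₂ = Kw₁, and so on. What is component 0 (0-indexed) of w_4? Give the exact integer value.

w1 = Kv₀ = (9, 8, 6)
w2 = Kw1 = (76, 72, 33)
w3 = Kw2 = (633, 701, 124)
w4 = Kw3 = (5324, 7203, -478)
The requested component of w4 is 5324.

5324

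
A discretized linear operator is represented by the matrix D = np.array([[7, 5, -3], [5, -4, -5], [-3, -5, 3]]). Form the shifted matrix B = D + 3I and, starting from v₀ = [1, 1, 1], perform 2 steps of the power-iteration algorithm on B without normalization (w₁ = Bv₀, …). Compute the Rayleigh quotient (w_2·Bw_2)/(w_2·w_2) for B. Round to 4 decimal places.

μ ≈ 13.9390

B = D + 3I has rows (10, 5, -3); (5, -1, -5); (-3, -5, 6)
w1 = Bv₀ = (12, -1, -2)
w2 = Bw1 = (121, 71, -43)
Bw2 = (1694, 749, -976)
w2·Bw2 = 300121; w2·w2 = 21531; μ ≈ 300121/21531 = 13.9390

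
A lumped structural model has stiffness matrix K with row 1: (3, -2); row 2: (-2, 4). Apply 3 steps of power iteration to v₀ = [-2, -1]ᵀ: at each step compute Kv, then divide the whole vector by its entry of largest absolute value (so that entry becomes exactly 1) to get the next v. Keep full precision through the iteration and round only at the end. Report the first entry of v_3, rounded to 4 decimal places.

-0.9286

Kv0 = (-4.00000, 0.00000); divide by -4.00000 → v1 = (1.00000, 0.00000)
Kv1 = (3.00000, -2.00000); divide by 3.00000 → v2 = (1.00000, -0.66667)
Kv2 = (4.33333, -4.66667); divide by -4.66667 → v3 = (-0.92857, 1.00000)
Requested entry of v3: -52/56 = -0.9286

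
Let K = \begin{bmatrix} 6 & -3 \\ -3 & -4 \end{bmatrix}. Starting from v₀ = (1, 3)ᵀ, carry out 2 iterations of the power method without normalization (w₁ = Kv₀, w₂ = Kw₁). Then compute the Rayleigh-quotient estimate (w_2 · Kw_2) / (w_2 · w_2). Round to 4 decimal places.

-4.7082

w1 = Kv₀ = (6·1 + (-3)·3; (-3)·1 + (-4)·3) = (-3, -15)
w2 = Kw1 = (6·(-3) + (-3)·(-15); (-3)·(-3) + (-4)·(-15)) = (27, 69)
Kw2 = (-45, -357)
w2·Kw2 = 27·(-45) + 69·(-357) = -25848; w2·w2 = 27·27 + 69·69 = 5490
λ ≈ -25848/5490 = -4.7082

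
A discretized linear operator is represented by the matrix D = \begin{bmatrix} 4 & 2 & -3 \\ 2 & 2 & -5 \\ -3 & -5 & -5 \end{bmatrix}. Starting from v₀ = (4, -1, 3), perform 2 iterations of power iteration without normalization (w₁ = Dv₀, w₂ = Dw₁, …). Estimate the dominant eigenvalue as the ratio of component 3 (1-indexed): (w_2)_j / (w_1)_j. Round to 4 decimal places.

λ ≈ -6.3636

w1 = Dv₀ = (4·4 + 2·(-1) + (-3)·3; 2·4 + 2·(-1) + (-5)·3; (-3)·4 + (-5)·(-1) + (-5)·3) = (5, -9, -22)
w2 = Dw1 = (4·5 + 2·(-9) + (-3)·(-22); 2·5 + 2·(-9) + (-5)·(-22); (-3)·5 + (-5)·(-9) + (-5)·(-22)) = (68, 102, 140)
Ratio at component: 140 / -22 = -6.3636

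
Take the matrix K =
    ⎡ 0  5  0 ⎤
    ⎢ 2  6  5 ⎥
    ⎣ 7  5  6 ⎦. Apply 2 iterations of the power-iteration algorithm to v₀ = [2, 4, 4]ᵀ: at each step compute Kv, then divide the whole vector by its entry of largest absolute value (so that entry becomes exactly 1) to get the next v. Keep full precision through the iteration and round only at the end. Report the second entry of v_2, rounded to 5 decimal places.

0.84890

Kv0 = (20.000000, 48.000000, 58.000000); divide by 58.000000 → v1 = (0.344828, 0.827586, 1.000000)
Kv1 = (4.137931, 10.655172, 12.551724); divide by 12.551724 → v2 = (0.329670, 0.848901, 1.000000)
Requested entry of v2: 618/728 = 0.84890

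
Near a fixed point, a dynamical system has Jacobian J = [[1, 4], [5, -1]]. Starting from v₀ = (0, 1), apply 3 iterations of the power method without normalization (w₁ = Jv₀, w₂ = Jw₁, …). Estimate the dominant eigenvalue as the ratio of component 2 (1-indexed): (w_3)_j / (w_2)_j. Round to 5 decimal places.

λ ≈ -1.00000

w1 = Jv₀ = (1·0 + 4·1; 5·0 + (-1)·1) = (4, -1)
w2 = Jw1 = (1·4 + 4·(-1); 5·4 + (-1)·(-1)) = (0, 21)
w3 = Jw2 = (84, -21)
Ratio at component: -21 / 21 = -1.00000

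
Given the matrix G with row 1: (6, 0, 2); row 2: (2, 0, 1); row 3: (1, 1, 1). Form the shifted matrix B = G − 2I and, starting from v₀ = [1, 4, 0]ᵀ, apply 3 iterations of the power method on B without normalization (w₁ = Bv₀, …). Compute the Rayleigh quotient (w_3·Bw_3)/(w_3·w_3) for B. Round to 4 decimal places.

3.7572

B = G − 2I has rows (4, 0, 2); (2, -2, 1); (1, 1, -1)
w1 = Bv₀ = (4·1 + 0·4 + 2·0; 2·1 + (-2)·4 + 1·0; 1·1 + 1·4 + (-1)·0) = (4, -6, 5)
w2 = Bw1 = (4·4 + 0·(-6) + 2·5; 2·4 + (-2)·(-6) + 1·5; 1·4 + 1·(-6) + (-1)·5) = (26, 25, -7)
w3 = Bw2 = (90, -5, 58)
Bw3 = (476, 248, 27)
w3·Bw3 = 43166; w3·w3 = 11489; μ ≈ 43166/11489 = 3.7572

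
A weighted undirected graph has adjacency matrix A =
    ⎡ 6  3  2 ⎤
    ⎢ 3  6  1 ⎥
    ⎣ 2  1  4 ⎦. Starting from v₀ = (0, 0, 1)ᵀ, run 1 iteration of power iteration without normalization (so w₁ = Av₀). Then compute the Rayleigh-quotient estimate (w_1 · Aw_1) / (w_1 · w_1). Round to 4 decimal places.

6.9524

w1 = Av₀ = (2, 1, 4)
Aw1 = (23, 16, 21)
w1·Aw1 = 2·23 + 1·16 + 4·21 = 146; w1·w1 = 2·2 + 1·1 + 4·4 = 21
λ ≈ 146/21 = 6.9524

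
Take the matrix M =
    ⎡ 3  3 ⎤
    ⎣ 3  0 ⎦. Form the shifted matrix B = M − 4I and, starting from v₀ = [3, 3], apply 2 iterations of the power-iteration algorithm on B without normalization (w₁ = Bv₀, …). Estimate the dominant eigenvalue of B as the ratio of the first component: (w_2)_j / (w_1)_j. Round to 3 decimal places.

μ ≈ -2.500

B = M − 4I has rows (-1, 3); (3, -4)
w1 = Bv₀ = ((-1)·3 + 3·3; 3·3 + (-4)·3) = (6, -3)
w2 = Bw1 = ((-1)·6 + 3·(-3); 3·6 + (-4)·(-3)) = (-15, 30)
Ratio: -15/6 = -2.500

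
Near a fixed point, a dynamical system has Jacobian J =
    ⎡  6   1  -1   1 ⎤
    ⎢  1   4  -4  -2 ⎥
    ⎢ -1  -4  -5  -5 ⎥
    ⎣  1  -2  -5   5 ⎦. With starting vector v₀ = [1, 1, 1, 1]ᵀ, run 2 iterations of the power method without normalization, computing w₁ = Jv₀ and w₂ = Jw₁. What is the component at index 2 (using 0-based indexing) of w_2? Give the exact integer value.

77

w1 = Jv₀ = (6·1 + 1·1 + (-1)·1 + 1·1; 1·1 + 4·1 + (-4)·1 + (-2)·1; (-1)·1 + (-4)·1 + (-5)·1 + (-5)·1; 1·1 + (-2)·1 + (-5)·1 + 5·1) = (7, -1, -15, -1)
w2 = Jw1 = (6·7 + 1·(-1) + (-1)·(-15) + 1·(-1); 1·7 + 4·(-1) + (-4)·(-15) + (-2)·(-1); (-1)·7 + (-4)·(-1) + (-5)·(-15) + (-5)·(-1); 1·7 + (-2)·(-1) + (-5)·(-15) + 5·(-1)) = (55, 65, 77, 79)
The requested component of w2 is 77.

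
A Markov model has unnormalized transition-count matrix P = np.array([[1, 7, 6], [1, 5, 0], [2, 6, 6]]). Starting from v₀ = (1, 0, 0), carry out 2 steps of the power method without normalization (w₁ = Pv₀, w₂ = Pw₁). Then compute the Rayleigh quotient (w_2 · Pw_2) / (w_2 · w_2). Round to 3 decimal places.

w1 = Pv₀ = (1, 1, 2)
w2 = Pw1 = (20, 6, 20)
Pw2 = (182, 50, 196)
w2·Pw2 = 20·182 + 6·50 + 20·196 = 7860; w2·w2 = 20·20 + 6·6 + 20·20 = 836
λ ≈ 7860/836 = 9.402

λ ≈ 9.402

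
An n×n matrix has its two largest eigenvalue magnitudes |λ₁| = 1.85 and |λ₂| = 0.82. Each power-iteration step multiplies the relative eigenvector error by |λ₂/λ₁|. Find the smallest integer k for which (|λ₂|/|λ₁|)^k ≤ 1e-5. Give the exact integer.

|λ₂/λ₁| = 0.82/1.85 = 0.44324
Need k ≥ ln(1e-5) / ln(0.44324) = -11.5129 / -0.8136 ≈ 14.150
Smallest integer k satisfying the bound: 15

15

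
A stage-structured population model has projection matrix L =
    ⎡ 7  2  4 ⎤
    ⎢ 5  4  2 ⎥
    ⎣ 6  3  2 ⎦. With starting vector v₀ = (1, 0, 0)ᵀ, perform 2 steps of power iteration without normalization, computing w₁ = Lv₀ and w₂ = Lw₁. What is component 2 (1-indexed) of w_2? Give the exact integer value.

w1 = Lv₀ = (7·1 + 2·0 + 4·0; 5·1 + 4·0 + 2·0; 6·1 + 3·0 + 2·0) = (7, 5, 6)
w2 = Lw1 = (7·7 + 2·5 + 4·6; 5·7 + 4·5 + 2·6; 6·7 + 3·5 + 2·6) = (83, 67, 69)
The requested component of w2 is 67.

67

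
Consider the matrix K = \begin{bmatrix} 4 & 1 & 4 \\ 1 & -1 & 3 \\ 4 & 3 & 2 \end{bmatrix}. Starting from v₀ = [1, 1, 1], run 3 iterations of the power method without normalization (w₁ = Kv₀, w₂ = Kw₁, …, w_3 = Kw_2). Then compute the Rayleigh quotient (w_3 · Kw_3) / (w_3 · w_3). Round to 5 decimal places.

w1 = Kv₀ = (9, 3, 9)
w2 = Kw1 = (75, 33, 63)
w3 = Kw2 = (585, 231, 525)
Kw3 = (4671, 1929, 4083)
w3·Kw3 = 585·4671 + 231·1929 + 525·4083 = 5321709; w3·w3 = 585·585 + 231·231 + 525·525 = 671211
λ ≈ 5321709/671211 = 7.92852

λ ≈ 7.92852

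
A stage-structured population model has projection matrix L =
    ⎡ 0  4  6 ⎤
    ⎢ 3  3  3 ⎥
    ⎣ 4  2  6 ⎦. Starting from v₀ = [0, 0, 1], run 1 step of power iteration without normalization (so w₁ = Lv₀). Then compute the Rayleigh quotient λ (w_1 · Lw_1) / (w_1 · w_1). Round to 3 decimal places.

w1 = Lv₀ = (0·0 + 4·0 + 6·1; 3·0 + 3·0 + 3·1; 4·0 + 2·0 + 6·1) = (6, 3, 6)
Lw1 = (48, 45, 66)
w1·Lw1 = 6·48 + 3·45 + 6·66 = 819; w1·w1 = 6·6 + 3·3 + 6·6 = 81
λ ≈ 819/81 = 10.111

10.111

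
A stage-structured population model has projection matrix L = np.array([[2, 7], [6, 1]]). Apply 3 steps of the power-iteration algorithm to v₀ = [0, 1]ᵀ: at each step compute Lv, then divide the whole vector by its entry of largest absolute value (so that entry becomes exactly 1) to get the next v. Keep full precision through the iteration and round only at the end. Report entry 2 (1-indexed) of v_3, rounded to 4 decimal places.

0.4927

Lv0 = (7.00000, 1.00000); divide by 7.00000 → v1 = (1.00000, 0.14286)
Lv1 = (3.00000, 6.14286); divide by 6.14286 → v2 = (0.48837, 1.00000)
Lv2 = (7.97674, 3.93023); divide by 7.97674 → v3 = (1.00000, 0.49271)
Requested entry of v3: 169/343 = 0.4927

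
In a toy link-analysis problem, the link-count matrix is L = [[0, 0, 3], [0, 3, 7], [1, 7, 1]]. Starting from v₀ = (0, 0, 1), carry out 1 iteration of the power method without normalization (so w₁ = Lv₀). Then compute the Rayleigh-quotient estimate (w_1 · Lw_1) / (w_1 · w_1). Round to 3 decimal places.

w1 = Lv₀ = (0·0 + 0·0 + 3·1; 0·0 + 3·0 + 7·1; 1·0 + 7·0 + 1·1) = (3, 7, 1)
Lw1 = (3, 28, 53)
w1·Lw1 = 3·3 + 7·28 + 1·53 = 258; w1·w1 = 3·3 + 7·7 + 1·1 = 59
λ ≈ 258/59 = 4.373

4.373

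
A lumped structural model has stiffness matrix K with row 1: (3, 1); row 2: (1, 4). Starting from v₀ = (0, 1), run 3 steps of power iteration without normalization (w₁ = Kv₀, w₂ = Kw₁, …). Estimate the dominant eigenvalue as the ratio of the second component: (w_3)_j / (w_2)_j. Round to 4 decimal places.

w1 = Kv₀ = (1, 4)
w2 = Kw1 = (7, 17)
w3 = Kw2 = (38, 75)
Ratio at component: 75 / 17 = 4.4118

λ ≈ 4.4118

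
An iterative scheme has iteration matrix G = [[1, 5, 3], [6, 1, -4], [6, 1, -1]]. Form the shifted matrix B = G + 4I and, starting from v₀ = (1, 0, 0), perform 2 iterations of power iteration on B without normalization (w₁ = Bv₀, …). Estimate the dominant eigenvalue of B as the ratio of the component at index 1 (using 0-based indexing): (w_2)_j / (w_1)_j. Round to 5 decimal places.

μ ≈ 6.00000

B = G + 4I has rows (5, 5, 3); (6, 5, -4); (6, 1, 3)
w1 = Bv₀ = (5·1 + 5·0 + 3·0; 6·1 + 5·0 + (-4)·0; 6·1 + 1·0 + 3·0) = (5, 6, 6)
w2 = Bw1 = (5·5 + 5·6 + 3·6; 6·5 + 5·6 + (-4)·6; 6·5 + 1·6 + 3·6) = (73, 36, 54)
Ratio: 36/6 = 6.00000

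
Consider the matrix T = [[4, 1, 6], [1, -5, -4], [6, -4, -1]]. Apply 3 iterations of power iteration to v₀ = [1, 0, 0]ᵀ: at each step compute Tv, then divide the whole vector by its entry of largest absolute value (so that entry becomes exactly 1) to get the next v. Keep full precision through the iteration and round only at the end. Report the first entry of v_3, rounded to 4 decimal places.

Tv0 = (4.00000, 1.00000, 6.00000); divide by 6.00000 → v1 = (0.66667, 0.16667, 1.00000)
Tv1 = (8.83333, -4.16667, 2.33333); divide by 8.83333 → v2 = (1.00000, -0.47170, 0.26415)
Tv2 = (5.11321, 2.30189, 7.62264); divide by 7.62264 → v3 = (0.67079, 0.30198, 1.00000)
Requested entry of v3: 271/404 = 0.6708

0.6708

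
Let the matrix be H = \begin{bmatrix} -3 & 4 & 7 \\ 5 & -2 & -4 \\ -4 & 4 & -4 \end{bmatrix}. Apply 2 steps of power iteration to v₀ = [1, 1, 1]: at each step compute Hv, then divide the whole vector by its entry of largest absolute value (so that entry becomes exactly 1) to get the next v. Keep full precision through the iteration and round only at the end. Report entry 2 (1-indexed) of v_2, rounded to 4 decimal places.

1.0000

Hv0 = (8.00000, -1.00000, -4.00000); divide by 8.00000 → v1 = (1.00000, -0.12500, -0.50000)
Hv1 = (-7.00000, 7.25000, -2.50000); divide by 7.25000 → v2 = (-0.96552, 1.00000, -0.34483)
Requested entry of v2: 58/58 = 1.0000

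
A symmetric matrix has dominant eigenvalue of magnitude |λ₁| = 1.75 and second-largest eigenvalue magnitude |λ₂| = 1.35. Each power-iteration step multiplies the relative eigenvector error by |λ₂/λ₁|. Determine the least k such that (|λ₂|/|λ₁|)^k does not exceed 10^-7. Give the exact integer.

|λ₂/λ₁| = 1.35/1.75 = 0.77143
Need k ≥ ln(10^-7) / ln(0.77143) = -16.1181 / -0.2595 ≈ 62.109
Smallest integer k satisfying the bound: 63

63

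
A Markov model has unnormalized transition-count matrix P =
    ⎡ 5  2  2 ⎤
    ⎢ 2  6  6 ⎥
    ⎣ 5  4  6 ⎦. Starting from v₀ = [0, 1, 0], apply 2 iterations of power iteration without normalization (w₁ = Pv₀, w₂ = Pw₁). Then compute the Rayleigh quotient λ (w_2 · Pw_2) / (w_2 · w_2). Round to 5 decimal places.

w1 = Pv₀ = (5·0 + 2·1 + 2·0; 2·0 + 6·1 + 6·0; 5·0 + 4·1 + 6·0) = (2, 6, 4)
w2 = Pw1 = (5·2 + 2·6 + 2·4; 2·2 + 6·6 + 6·4; 5·2 + 4·6 + 6·4) = (30, 64, 58)
Pw2 = (394, 792, 754)
w2·Pw2 = 30·394 + 64·792 + 58·754 = 106240; w2·w2 = 30·30 + 64·64 + 58·58 = 8360
λ ≈ 106240/8360 = 12.70813

12.70813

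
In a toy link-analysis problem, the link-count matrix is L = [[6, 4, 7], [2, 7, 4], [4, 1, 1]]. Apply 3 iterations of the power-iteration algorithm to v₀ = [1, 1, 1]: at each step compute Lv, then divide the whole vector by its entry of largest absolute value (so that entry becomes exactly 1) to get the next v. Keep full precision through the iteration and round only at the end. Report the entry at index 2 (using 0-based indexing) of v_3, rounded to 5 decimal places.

Lv0 = (17.000000, 13.000000, 6.000000); divide by 17.000000 → v1 = (1.000000, 0.764706, 0.352941)
Lv1 = (11.529412, 8.764706, 5.117647); divide by 11.529412 → v2 = (1.000000, 0.760204, 0.443878)
Lv2 = (12.147959, 9.096939, 5.204082); divide by 12.147959 → v3 = (1.000000, 0.748845, 0.428391)
Requested entry of v3: 1020/2381 = 0.42839

0.42839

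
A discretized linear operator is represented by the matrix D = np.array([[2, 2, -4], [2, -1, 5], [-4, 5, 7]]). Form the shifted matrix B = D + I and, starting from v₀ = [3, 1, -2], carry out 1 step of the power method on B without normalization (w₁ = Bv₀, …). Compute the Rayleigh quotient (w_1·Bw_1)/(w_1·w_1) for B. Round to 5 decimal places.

B = D + I has rows (3, 2, -4); (2, 0, 5); (-4, 5, 8)
w1 = Bv₀ = (19, -4, -23)
Bw1 = (141, -77, -280)
w1·Bw1 = 9427; w1·w1 = 906; μ ≈ 9427/906 = 10.40508

10.40508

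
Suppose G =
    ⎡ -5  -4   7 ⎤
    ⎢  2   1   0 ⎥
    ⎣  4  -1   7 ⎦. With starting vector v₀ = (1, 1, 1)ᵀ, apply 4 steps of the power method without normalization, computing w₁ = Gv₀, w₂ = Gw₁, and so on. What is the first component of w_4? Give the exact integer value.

3877

w1 = Gv₀ = ((-5)·1 + (-4)·1 + 7·1; 2·1 + 1·1 + 0·1; 4·1 + (-1)·1 + 7·1) = (-2, 3, 10)
w2 = Gw1 = ((-5)·(-2) + (-4)·3 + 7·10; 2·(-2) + 1·3 + 0·10; 4·(-2) + (-1)·3 + 7·10) = (68, -1, 59)
w3 = Gw2 = (77, 135, 686)
w4 = Gw3 = (3877, 289, 4975)
The requested component of w4 is 3877.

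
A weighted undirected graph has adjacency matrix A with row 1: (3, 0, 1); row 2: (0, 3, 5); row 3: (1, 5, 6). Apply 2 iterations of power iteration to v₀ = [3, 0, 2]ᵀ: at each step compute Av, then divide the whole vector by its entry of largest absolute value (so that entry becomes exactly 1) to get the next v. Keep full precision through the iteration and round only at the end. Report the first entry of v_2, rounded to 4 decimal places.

Av0 = (11.00000, 10.00000, 15.00000); divide by 15.00000 → v1 = (0.73333, 0.66667, 1.00000)
Av1 = (3.20000, 7.00000, 10.06667); divide by 10.06667 → v2 = (0.31788, 0.69536, 1.00000)
Requested entry of v2: 48/151 = 0.3179

0.3179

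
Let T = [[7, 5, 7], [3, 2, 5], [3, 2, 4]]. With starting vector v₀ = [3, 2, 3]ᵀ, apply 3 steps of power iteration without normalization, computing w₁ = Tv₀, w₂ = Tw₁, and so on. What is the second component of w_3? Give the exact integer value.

w1 = Tv₀ = (52, 28, 25)
w2 = Tw1 = (679, 337, 312)
w3 = Tw2 = (8622, 4271, 3959)
The requested component of w3 is 4271.

4271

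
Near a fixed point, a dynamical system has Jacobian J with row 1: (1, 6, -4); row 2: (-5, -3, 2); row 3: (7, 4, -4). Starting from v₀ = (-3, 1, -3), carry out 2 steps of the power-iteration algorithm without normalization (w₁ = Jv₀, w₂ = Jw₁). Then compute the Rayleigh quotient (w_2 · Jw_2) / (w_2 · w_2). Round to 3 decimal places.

w1 = Jv₀ = (15, 6, -5)
w2 = Jw1 = (71, -103, 149)
Jw2 = (-1143, 252, -511)
w2·Jw2 = 71·(-1143) + (-103)·252 + 149·(-511) = -183248; w2·w2 = 71·71 + (-103)·(-103) + 149·149 = 37851
λ ≈ -183248/37851 = -4.841

λ ≈ -4.841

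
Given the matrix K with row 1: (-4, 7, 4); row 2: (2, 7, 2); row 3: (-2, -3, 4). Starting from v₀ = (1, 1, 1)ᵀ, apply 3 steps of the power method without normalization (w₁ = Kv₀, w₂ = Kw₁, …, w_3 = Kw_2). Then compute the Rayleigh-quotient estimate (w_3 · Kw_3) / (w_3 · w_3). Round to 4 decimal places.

w1 = Kv₀ = (7, 11, -1)
w2 = Kw1 = (45, 89, -51)
w3 = Kw2 = (239, 611, -561)
Kw3 = (1077, 3633, -4555)
w3·Kw3 = 239·1077 + 611·3633 + (-561)·(-4555) = 5032521; w3·w3 = 239·239 + 611·611 + (-561)·(-561) = 745163
λ ≈ 5032521/745163 = 6.7536

6.7536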